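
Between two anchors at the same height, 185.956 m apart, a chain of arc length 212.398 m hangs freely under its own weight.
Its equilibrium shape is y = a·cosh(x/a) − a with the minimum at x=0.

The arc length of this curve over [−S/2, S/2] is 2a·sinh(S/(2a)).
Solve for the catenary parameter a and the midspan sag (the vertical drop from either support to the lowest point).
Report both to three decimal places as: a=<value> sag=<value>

seed: a₀ = √(S³/(24(L−S))) = √(185.956³/(24·26.442)) = 100.661297
iter 1: u=0.923672  f(a)=+1.151e+00  f'(a)=-5.716e-01  a ← 100.661297 − (+1.151e+00/-5.716e-01) = 102.675312
iter 2: u=0.905554  f(a)=+3.546e-02  f'(a)=-5.369e-01  a ← 102.675312 − (+3.546e-02/-5.369e-01) = 102.741356
iter 3: u=0.904972  f(a)=+3.600e-05  f'(a)=-5.358e-01  a ← 102.741356 − (+3.600e-05/-5.358e-01) = 102.741423
iter 4: u=0.904971  f(a)=+3.723e-11  f'(a)=-5.358e-01  a ← 102.741423 − (+3.723e-11/-5.358e-01) = 102.741423
converged: |Δa| < 1e-12 after 4 iterations
sag = a·(cosh(S/(2a)) − 1) = 102.741423·(cosh(0.904971) − 1) = 45.021995
T_max/T_min = cosh(S/(2a)) = 1.438207

a=102.741 sag=45.022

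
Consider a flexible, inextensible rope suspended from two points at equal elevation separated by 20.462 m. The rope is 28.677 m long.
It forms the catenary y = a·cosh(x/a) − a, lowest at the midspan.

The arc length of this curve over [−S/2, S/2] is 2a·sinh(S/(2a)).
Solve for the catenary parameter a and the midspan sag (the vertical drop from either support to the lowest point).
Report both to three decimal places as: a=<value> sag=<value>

a=6.957 sag=8.980

seed: a₀ = √(S³/(24(L−S))) = √(20.462³/(24·8.215)) = 6.591932
iter 1: u=1.552049  f(a)=+1.048e+00  f'(a)=-3.147e+00  a ← 6.591932 − (+1.048e+00/-3.147e+00) = 6.925003
iter 2: u=1.477400  f(a)=+8.468e-02  f'(a)=-2.657e+00  a ← 6.925003 − (+8.468e-02/-2.657e+00) = 6.956870
iter 3: u=1.470633  f(a)=+6.600e-04  f'(a)=-2.616e+00  a ← 6.956870 − (+6.600e-04/-2.616e+00) = 6.957123
iter 4: u=1.470579  f(a)=+4.079e-08  f'(a)=-2.616e+00  a ← 6.957123 − (+4.079e-08/-2.616e+00) = 6.957123
iter 5: u=1.470579  f(a)=-3.553e-15  f'(a)=-2.616e+00  a ← 6.957123 − (-3.553e-15/-2.616e+00) = 6.957123
converged: |Δa| < 1e-12 after 5 iterations
sag = a·(cosh(S/(2a)) − 1) = 6.957123·(cosh(1.470579) − 1) = 8.980071
T_max/T_min = cosh(S/(2a)) = 2.290774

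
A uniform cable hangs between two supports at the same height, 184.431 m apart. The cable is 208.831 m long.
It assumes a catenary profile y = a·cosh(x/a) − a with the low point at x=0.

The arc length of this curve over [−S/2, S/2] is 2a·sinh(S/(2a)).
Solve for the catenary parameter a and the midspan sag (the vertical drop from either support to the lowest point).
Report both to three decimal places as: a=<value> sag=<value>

seed: a₀ = √(S³/(24(L−S))) = √(184.431³/(24·24.400)) = 103.502383
iter 1: u=0.890951  f(a)=+9.869e-01  f'(a)=-5.100e-01  a ← 103.502383 − (+9.869e-01/-5.100e-01) = 105.437585
iter 2: u=0.874598  f(a)=+2.836e-02  f'(a)=-4.811e-01  a ← 105.437585 − (+2.836e-02/-4.811e-01) = 105.496537
iter 3: u=0.874109  f(a)=+2.495e-05  f'(a)=-4.802e-01  a ← 105.496537 − (+2.495e-05/-4.802e-01) = 105.496589
iter 4: u=0.874109  f(a)=+1.936e-11  f'(a)=-4.802e-01  a ← 105.496589 − (+1.936e-11/-4.802e-01) = 105.496589
converged: |Δa| < 1e-12 after 4 iterations
sag = a·(cosh(S/(2a)) − 1) = 105.496589·(cosh(0.874109) − 1) = 42.935641
T_max/T_min = cosh(S/(2a)) = 1.406986

a=105.497 sag=42.936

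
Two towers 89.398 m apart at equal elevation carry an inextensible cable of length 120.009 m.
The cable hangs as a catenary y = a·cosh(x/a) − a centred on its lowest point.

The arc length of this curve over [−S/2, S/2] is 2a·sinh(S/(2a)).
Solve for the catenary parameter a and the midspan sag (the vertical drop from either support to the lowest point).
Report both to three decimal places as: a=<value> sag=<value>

a=32.675 sag=35.649

seed: a₀ = √(S³/(24(L−S))) = √(89.398³/(24·30.611)) = 31.185113
iter 1: u=1.433344  f(a)=+3.303e+00  f'(a)=-2.397e+00  a ← 31.185113 − (+3.303e+00/-2.397e+00) = 32.562840
iter 2: u=1.372700  f(a)=+2.315e-01  f'(a)=-2.072e+00  a ← 32.562840 − (+2.315e-01/-2.072e+00) = 32.674560
iter 3: u=1.368006  f(a)=+1.327e-03  f'(a)=-2.048e+00  a ← 32.674560 − (+1.327e-03/-2.048e+00) = 32.675208
iter 4: u=1.367979  f(a)=+4.412e-08  f'(a)=-2.048e+00  a ← 32.675208 − (+4.412e-08/-2.048e+00) = 32.675208
iter 5: u=1.367979  f(a)=+0.000e+00  f'(a)=-2.048e+00  a ← 32.675208 − (+0.000e+00/-2.048e+00) = 32.675208
converged: |Δa| < 1e-12 after 5 iterations
sag = a·(cosh(S/(2a)) − 1) = 32.675208·(cosh(1.367979) − 1) = 35.649087
T_max/T_min = cosh(S/(2a)) = 2.091013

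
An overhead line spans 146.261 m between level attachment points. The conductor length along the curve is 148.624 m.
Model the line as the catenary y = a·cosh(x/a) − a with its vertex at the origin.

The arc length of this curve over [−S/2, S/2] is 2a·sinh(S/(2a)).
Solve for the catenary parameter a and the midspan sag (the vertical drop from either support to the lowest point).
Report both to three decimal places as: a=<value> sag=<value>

a=235.452 sag=11.449

seed: a₀ = √(S³/(24(L−S))) = √(146.261³/(24·2.363)) = 234.885023
iter 1: u=0.311346  f(a)=+1.148e-02  f'(a)=-2.032e-02  a ← 234.885023 − (+1.148e-02/-2.032e-02) = 235.450064
iter 2: u=0.310599  f(a)=+4.156e-05  f'(a)=-2.017e-02  a ← 235.450064 − (+4.156e-05/-2.017e-02) = 235.452125
iter 3: u=0.310596  f(a)=+5.490e-10  f'(a)=-2.017e-02  a ← 235.452125 − (+5.490e-10/-2.017e-02) = 235.452125
iter 4: u=0.310596  f(a)=+0.000e+00  f'(a)=-2.017e-02  a ← 235.452125 − (+0.000e+00/-2.017e-02) = 235.452125
converged: |Δa| < 1e-12 after 4 iterations
sag = a·(cosh(S/(2a)) − 1) = 235.452125·(cosh(0.310596) − 1) = 11.448617
T_max/T_min = cosh(S/(2a)) = 1.048624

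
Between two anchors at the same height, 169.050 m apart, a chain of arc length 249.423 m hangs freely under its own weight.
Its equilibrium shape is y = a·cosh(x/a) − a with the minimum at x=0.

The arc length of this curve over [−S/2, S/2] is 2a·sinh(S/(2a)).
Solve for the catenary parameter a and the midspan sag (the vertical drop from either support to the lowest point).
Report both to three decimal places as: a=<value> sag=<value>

seed: a₀ = √(S³/(24(L−S))) = √(169.050³/(24·80.373)) = 50.045157
iter 1: u=1.688975  f(a)=+1.227e+01  f'(a)=-4.227e+00  a ← 50.045157 − (+1.227e+01/-4.227e+00) = 52.949058
iter 2: u=1.596346  f(a)=+1.149e+00  f'(a)=-3.469e+00  a ← 52.949058 − (+1.149e+00/-3.469e+00) = 53.280389
iter 3: u=1.586419  f(a)=+1.238e-02  f'(a)=-3.395e+00  a ← 53.280389 − (+1.238e-02/-3.395e+00) = 53.284036
iter 4: u=1.586310  f(a)=+1.470e-06  f'(a)=-3.394e+00  a ← 53.284036 − (+1.470e-06/-3.394e+00) = 53.284036
iter 5: u=1.586310  f(a)=+0.000e+00  f'(a)=-3.394e+00  a ← 53.284036 − (+0.000e+00/-3.394e+00) = 53.284036
converged: |Δa| < 1e-12 after 5 iterations
sag = a·(cosh(S/(2a)) − 1) = 53.284036·(cosh(1.586310) − 1) = 82.333613
T_max/T_min = cosh(S/(2a)) = 2.545183

a=53.284 sag=82.334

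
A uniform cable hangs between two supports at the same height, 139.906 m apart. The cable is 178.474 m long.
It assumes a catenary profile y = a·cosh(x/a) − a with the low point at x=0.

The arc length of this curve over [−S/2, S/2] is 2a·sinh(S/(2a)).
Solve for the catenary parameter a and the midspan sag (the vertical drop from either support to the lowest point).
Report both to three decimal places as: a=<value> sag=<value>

seed: a₀ = √(S³/(24(L−S))) = √(139.906³/(24·38.568)) = 54.392038
iter 1: u=1.286089  f(a)=+3.318e+00  f'(a)=-1.667e+00  a ← 54.392038 − (+3.318e+00/-1.667e+00) = 56.382534
iter 2: u=1.240686  f(a)=+1.908e-01  f'(a)=-1.480e+00  a ← 56.382534 − (+1.908e-01/-1.480e+00) = 56.511460
iter 3: u=1.237855  f(a)=+7.165e-04  f'(a)=-1.469e+00  a ← 56.511460 − (+7.165e-04/-1.469e+00) = 56.511947
iter 4: u=1.237844  f(a)=+1.018e-08  f'(a)=-1.469e+00  a ← 56.511947 − (+1.018e-08/-1.469e+00) = 56.511947
iter 5: u=1.237844  f(a)=-2.842e-14  f'(a)=-1.469e+00  a ← 56.511947 − (-2.842e-14/-1.469e+00) = 56.511947
converged: |Δa| < 1e-12 after 5 iterations
sag = a·(cosh(S/(2a)) − 1) = 56.511947·(cosh(1.237844) − 1) = 49.114008
T_max/T_min = cosh(S/(2a)) = 1.869091

a=56.512 sag=49.114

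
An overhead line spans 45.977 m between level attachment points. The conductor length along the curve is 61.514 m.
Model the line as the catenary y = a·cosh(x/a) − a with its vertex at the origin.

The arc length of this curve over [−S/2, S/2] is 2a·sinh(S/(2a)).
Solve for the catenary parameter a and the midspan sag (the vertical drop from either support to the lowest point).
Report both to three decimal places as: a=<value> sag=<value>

seed: a₀ = √(S³/(24(L−S))) = √(45.977³/(24·15.537)) = 16.144394
iter 1: u=1.423931  f(a)=+1.653e+00  f'(a)=-2.344e+00  a ← 16.144394 − (+1.653e+00/-2.344e+00) = 16.849638
iter 2: u=1.364332  f(a)=+1.145e-01  f'(a)=-2.030e+00  a ← 16.849638 − (+1.145e-01/-2.030e+00) = 16.906049
iter 3: u=1.359780  f(a)=+6.397e-04  f'(a)=-2.007e+00  a ← 16.906049 − (+6.397e-04/-2.007e+00) = 16.906368
iter 4: u=1.359754  f(a)=+2.021e-08  f'(a)=-2.007e+00  a ← 16.906368 − (+2.021e-08/-2.007e+00) = 16.906368
iter 5: u=1.359754  f(a)=+0.000e+00  f'(a)=-2.007e+00  a ← 16.906368 − (+0.000e+00/-2.007e+00) = 16.906368
converged: |Δa| < 1e-12 after 5 iterations
sag = a·(cosh(S/(2a)) − 1) = 16.906368·(cosh(1.359754) − 1) = 18.190901
T_max/T_min = cosh(S/(2a)) = 2.075979

a=16.906 sag=18.191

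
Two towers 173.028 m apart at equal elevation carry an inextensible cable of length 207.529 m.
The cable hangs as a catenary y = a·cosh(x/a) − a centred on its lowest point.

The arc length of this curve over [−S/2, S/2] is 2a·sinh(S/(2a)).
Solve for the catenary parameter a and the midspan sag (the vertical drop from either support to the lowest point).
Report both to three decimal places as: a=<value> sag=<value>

seed: a₀ = √(S³/(24(L−S))) = √(173.028³/(24·34.501)) = 79.095745
iter 1: u=1.093788  f(a)=+2.124e+00  f'(a)=-9.813e-01  a ← 79.095745 − (+2.124e+00/-9.813e-01) = 81.259757
iter 2: u=1.064660  f(a)=+9.027e-02  f'(a)=-8.995e-01  a ← 81.259757 − (+9.027e-02/-8.995e-01) = 81.360114
iter 3: u=1.063347  f(a)=+1.792e-04  f'(a)=-8.959e-01  a ← 81.360114 − (+1.792e-04/-8.959e-01) = 81.360313
iter 4: u=1.063344  f(a)=+7.087e-10  f'(a)=-8.959e-01  a ← 81.360313 − (+7.087e-10/-8.959e-01) = 81.360313
iter 5: u=1.063344  f(a)=+5.684e-14  f'(a)=-8.959e-01  a ← 81.360313 − (+5.684e-14/-8.959e-01) = 81.360313
converged: |Δa| < 1e-12 after 5 iterations
sag = a·(cosh(S/(2a)) − 1) = 81.360313·(cosh(1.063344) − 1) = 50.497838
T_max/T_min = cosh(S/(2a)) = 1.620669

a=81.360 sag=50.498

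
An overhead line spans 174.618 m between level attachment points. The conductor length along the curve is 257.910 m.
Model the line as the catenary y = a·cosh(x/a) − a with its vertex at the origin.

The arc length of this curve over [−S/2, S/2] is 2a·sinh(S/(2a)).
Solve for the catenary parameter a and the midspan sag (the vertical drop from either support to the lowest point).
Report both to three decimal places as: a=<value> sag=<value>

seed: a₀ = √(S³/(24(L−S))) = √(174.618³/(24·83.292)) = 51.609096
iter 1: u=1.691737  f(a)=+1.276e+01  f'(a)=-4.251e+00  a ← 51.609096 − (+1.276e+01/-4.251e+00) = 54.611622
iter 2: u=1.598726  f(a)=+1.199e+00  f'(a)=-3.487e+00  a ← 54.611622 − (+1.199e+00/-3.487e+00) = 54.955375
iter 3: u=1.588725  f(a)=+1.299e-02  f'(a)=-3.412e+00  a ← 54.955375 − (+1.299e-02/-3.412e+00) = 54.959182
iter 4: u=1.588615  f(a)=+1.562e-06  f'(a)=-3.411e+00  a ← 54.959182 − (+1.562e-06/-3.411e+00) = 54.959182
iter 5: u=1.588615  f(a)=+0.000e+00  f'(a)=-3.411e+00  a ← 54.959182 − (+0.000e+00/-3.411e+00) = 54.959182
converged: |Δa| < 1e-12 after 5 iterations
sag = a·(cosh(S/(2a)) − 1) = 54.959182·(cosh(1.588615) − 1) = 85.218932
T_max/T_min = cosh(S/(2a)) = 2.550586

a=54.959 sag=85.219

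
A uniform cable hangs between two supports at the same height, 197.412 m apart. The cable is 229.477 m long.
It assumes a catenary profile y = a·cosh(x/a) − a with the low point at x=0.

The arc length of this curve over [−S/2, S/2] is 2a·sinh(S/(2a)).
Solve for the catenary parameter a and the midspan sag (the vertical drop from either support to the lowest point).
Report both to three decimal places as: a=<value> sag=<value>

a=102.336 sag=51.409

seed: a₀ = √(S³/(24(L−S))) = √(197.412³/(24·32.065)) = 99.985974
iter 1: u=0.987198  f(a)=+1.599e+00  f'(a)=-7.061e-01  a ← 99.985974 − (+1.599e+00/-7.061e-01) = 102.250789
iter 2: u=0.965332  f(a)=+5.595e-02  f'(a)=-6.575e-01  a ← 102.250789 − (+5.595e-02/-6.575e-01) = 102.335887
iter 3: u=0.964530  f(a)=+7.399e-05  f'(a)=-6.557e-01  a ← 102.335887 − (+7.399e-05/-6.557e-01) = 102.336000
iter 4: u=0.964529  f(a)=+1.298e-10  f'(a)=-6.557e-01  a ← 102.336000 − (+1.298e-10/-6.557e-01) = 102.336000
iter 5: u=0.964529  f(a)=-5.684e-14  f'(a)=-6.557e-01  a ← 102.336000 − (-5.684e-14/-6.557e-01) = 102.336000
converged: |Δa| < 1e-12 after 5 iterations
sag = a·(cosh(S/(2a)) − 1) = 102.336000·(cosh(0.964529) − 1) = 51.409180
T_max/T_min = cosh(S/(2a)) = 1.502357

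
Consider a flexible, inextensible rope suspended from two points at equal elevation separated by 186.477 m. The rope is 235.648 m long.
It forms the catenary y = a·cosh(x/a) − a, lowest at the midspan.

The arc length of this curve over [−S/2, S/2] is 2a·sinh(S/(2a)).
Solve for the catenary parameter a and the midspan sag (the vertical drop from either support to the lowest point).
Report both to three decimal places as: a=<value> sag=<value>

seed: a₀ = √(S³/(24(L−S))) = √(186.477³/(24·49.171)) = 74.127230
iter 1: u=1.257817  f(a)=+4.039e+00  f'(a)=-1.549e+00  a ← 74.127230 − (+4.039e+00/-1.549e+00) = 76.735407
iter 2: u=1.215065  f(a)=+2.230e-01  f'(a)=-1.382e+00  a ← 76.735407 − (+2.230e-01/-1.382e+00) = 76.896750
iter 3: u=1.212515  f(a)=+7.674e-04  f'(a)=-1.373e+00  a ← 76.896750 − (+7.674e-04/-1.373e+00) = 76.897309
iter 4: u=1.212507  f(a)=+9.156e-09  f'(a)=-1.373e+00  a ← 76.897309 − (+9.156e-09/-1.373e+00) = 76.897309
iter 5: u=1.212507  f(a)=-8.527e-14  f'(a)=-1.373e+00  a ← 76.897309 − (-8.527e-14/-1.373e+00) = 76.897309
converged: |Δa| < 1e-12 after 5 iterations
sag = a·(cosh(S/(2a)) − 1) = 76.897309·(cosh(1.212507) − 1) = 63.799852
T_max/T_min = cosh(S/(2a)) = 1.829676

a=76.897 sag=63.800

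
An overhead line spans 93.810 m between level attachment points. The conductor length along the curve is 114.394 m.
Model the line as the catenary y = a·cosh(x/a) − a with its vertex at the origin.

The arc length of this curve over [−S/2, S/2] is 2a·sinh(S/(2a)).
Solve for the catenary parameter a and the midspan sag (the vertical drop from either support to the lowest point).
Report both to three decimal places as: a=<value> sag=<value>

a=42.162 sag=28.895

seed: a₀ = √(S³/(24(L−S))) = √(93.810³/(24·20.584)) = 40.879276
iter 1: u=1.147403  f(a)=+1.398e+00  f'(a)=-1.146e+00  a ← 40.879276 − (+1.398e+00/-1.146e+00) = 42.099340
iter 2: u=1.114150  f(a)=+6.504e-02  f'(a)=-1.042e+00  a ← 42.099340 − (+6.504e-02/-1.042e+00) = 42.161778
iter 3: u=1.112501  f(a)=+1.559e-04  f'(a)=-1.037e+00  a ← 42.161778 − (+1.559e-04/-1.037e+00) = 42.161928
iter 4: u=1.112497  f(a)=+9.009e-10  f'(a)=-1.037e+00  a ← 42.161928 − (+9.009e-10/-1.037e+00) = 42.161928
iter 5: u=1.112497  f(a)=+0.000e+00  f'(a)=-1.037e+00  a ← 42.161928 − (+0.000e+00/-1.037e+00) = 42.161928
converged: |Δa| < 1e-12 after 5 iterations
sag = a·(cosh(S/(2a)) − 1) = 42.161928·(cosh(1.112497) − 1) = 28.895267
T_max/T_min = cosh(S/(2a)) = 1.685340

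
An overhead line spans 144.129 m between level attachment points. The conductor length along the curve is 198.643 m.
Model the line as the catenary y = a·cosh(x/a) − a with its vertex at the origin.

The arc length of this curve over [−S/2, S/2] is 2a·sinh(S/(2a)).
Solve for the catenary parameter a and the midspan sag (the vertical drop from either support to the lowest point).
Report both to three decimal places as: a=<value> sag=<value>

seed: a₀ = √(S³/(24(L−S))) = √(144.129³/(24·54.514)) = 47.837383
iter 1: u=1.506447  f(a)=+6.531e+00  f'(a)=-2.840e+00  a ← 47.837383 − (+6.531e+00/-2.840e+00) = 50.136832
iter 2: u=1.437356  f(a)=+5.004e-01  f'(a)=-2.420e+00  a ← 50.136832 − (+5.004e-01/-2.420e+00) = 50.343603
iter 3: u=1.431453  f(a)=+3.477e-03  f'(a)=-2.387e+00  a ← 50.343603 − (+3.477e-03/-2.387e+00) = 50.345060
iter 4: u=1.431412  f(a)=+1.704e-07  f'(a)=-2.386e+00  a ← 50.345060 − (+1.704e-07/-2.386e+00) = 50.345060
iter 5: u=1.431412  f(a)=+2.842e-14  f'(a)=-2.386e+00  a ← 50.345060 − (+2.842e-14/-2.386e+00) = 50.345060
converged: |Δa| < 1e-12 after 5 iterations
sag = a·(cosh(S/(2a)) − 1) = 50.345060·(cosh(1.431412) − 1) = 61.007468
T_max/T_min = cosh(S/(2a)) = 2.211787

a=50.345 sag=61.007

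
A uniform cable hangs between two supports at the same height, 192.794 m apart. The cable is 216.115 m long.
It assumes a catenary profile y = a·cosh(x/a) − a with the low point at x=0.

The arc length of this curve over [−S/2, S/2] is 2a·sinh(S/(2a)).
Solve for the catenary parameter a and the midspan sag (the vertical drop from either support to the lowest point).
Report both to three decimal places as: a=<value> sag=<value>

a=115.150 sag=42.761

seed: a₀ = √(S³/(24(L−S))) = √(192.794³/(24·23.321)) = 113.151695
iter 1: u=0.851927  f(a)=+8.611e-01  f'(a)=-4.429e-01  a ← 113.151695 − (+8.611e-01/-4.429e-01) = 115.095807
iter 2: u=0.837537  f(a)=+2.269e-02  f'(a)=-4.198e-01  a ← 115.095807 − (+2.269e-02/-4.198e-01) = 115.149859
iter 3: u=0.837144  f(a)=+1.671e-05  f'(a)=-4.192e-01  a ← 115.149859 − (+1.671e-05/-4.192e-01) = 115.149899
iter 4: u=0.837144  f(a)=+9.038e-12  f'(a)=-4.192e-01  a ← 115.149899 − (+9.038e-12/-4.192e-01) = 115.149899
converged: |Δa| < 1e-12 after 4 iterations
sag = a·(cosh(S/(2a)) − 1) = 115.149899·(cosh(0.837144) − 1) = 42.761223
T_max/T_min = cosh(S/(2a)) = 1.371353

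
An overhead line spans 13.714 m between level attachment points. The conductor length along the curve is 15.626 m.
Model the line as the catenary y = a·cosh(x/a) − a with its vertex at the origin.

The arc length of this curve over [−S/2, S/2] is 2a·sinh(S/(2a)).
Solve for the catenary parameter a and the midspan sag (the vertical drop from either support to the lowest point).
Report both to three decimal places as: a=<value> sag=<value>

seed: a₀ = √(S³/(24(L−S))) = √(13.714³/(24·1.912)) = 7.497158
iter 1: u=0.914613  f(a)=+8.158e-02  f'(a)=-5.540e-01  a ← 7.497158 − (+8.158e-02/-5.540e-01) = 7.644413
iter 2: u=0.896995  f(a)=+2.466e-03  f'(a)=-5.210e-01  a ← 7.644413 − (+2.466e-03/-5.210e-01) = 7.649145
iter 3: u=0.896440  f(a)=+2.408e-06  f'(a)=-5.200e-01  a ← 7.649145 − (+2.408e-06/-5.200e-01) = 7.649150
iter 4: u=0.896439  f(a)=+2.300e-12  f'(a)=-5.200e-01  a ← 7.649150 − (+2.300e-12/-5.200e-01) = 7.649150
converged: |Δa| < 1e-12 after 4 iterations
sag = a·(cosh(S/(2a)) − 1) = 7.649150·(cosh(0.896439) − 1) = 3.284855
T_max/T_min = cosh(S/(2a)) = 1.429441

a=7.649 sag=3.285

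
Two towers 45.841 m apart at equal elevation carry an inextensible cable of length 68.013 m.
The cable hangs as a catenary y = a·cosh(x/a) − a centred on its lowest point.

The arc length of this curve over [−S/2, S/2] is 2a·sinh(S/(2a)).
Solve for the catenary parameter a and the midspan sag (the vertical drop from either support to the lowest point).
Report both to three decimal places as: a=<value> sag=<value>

a=14.339 sag=22.567

seed: a₀ = √(S³/(24(L−S))) = √(45.841³/(24·22.172)) = 13.454671
iter 1: u=1.703535  f(a)=+3.449e+00  f'(a)=-4.357e+00  a ← 13.454671 − (+3.449e+00/-4.357e+00) = 14.246217
iter 2: u=1.608883  f(a)=+3.278e-01  f'(a)=-3.565e+00  a ← 14.246217 − (+3.278e-01/-3.565e+00) = 14.338161
iter 3: u=1.598566  f(a)=+3.647e-03  f'(a)=-3.486e+00  a ← 14.338161 − (+3.647e-03/-3.486e+00) = 14.339208
iter 4: u=1.598450  f(a)=+4.627e-07  f'(a)=-3.485e+00  a ← 14.339208 − (+4.627e-07/-3.485e+00) = 14.339208
iter 5: u=1.598450  f(a)=+0.000e+00  f'(a)=-3.485e+00  a ← 14.339208 − (+0.000e+00/-3.485e+00) = 14.339208
converged: |Δa| < 1e-12 after 5 iterations
sag = a·(cosh(S/(2a)) − 1) = 14.339208·(cosh(1.598450) − 1) = 22.566820
T_max/T_min = cosh(S/(2a)) = 2.573784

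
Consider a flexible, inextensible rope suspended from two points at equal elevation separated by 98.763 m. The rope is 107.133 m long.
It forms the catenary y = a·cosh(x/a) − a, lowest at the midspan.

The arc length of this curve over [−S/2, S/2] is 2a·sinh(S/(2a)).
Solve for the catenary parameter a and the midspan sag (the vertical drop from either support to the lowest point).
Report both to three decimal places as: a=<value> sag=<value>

seed: a₀ = √(S³/(24(L−S))) = √(98.763³/(24·8.370)) = 69.250523
iter 1: u=0.713085  f(a)=+2.154e-01  f'(a)=-2.542e-01  a ← 69.250523 − (+2.154e-01/-2.542e-01) = 70.097718
iter 2: u=0.704467  f(a)=+4.017e-03  f'(a)=-2.448e-01  a ← 70.097718 − (+4.017e-03/-2.448e-01) = 70.114123
iter 3: u=0.704302  f(a)=+1.455e-06  f'(a)=-2.447e-01  a ← 70.114123 − (+1.455e-06/-2.447e-01) = 70.114129
iter 4: u=0.704302  f(a)=+1.990e-13  f'(a)=-2.447e-01  a ← 70.114129 − (+1.990e-13/-2.447e-01) = 70.114129
converged: |Δa| < 1e-12 after 4 iterations
sag = a·(cosh(S/(2a)) − 1) = 70.114129·(cosh(0.704302) − 1) = 18.120564
T_max/T_min = cosh(S/(2a)) = 1.258444

a=70.114 sag=18.121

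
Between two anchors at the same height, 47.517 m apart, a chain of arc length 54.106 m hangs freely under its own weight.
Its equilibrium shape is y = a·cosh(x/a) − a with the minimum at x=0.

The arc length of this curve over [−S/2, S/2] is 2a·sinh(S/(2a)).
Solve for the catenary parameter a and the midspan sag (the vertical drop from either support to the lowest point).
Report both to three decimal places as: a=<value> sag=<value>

a=26.572 sag=11.348

seed: a₀ = √(S³/(24(L−S))) = √(47.517³/(24·6.589)) = 26.047026
iter 1: u=0.912139  f(a)=+2.796e-01  f'(a)=-5.493e-01  a ← 26.047026 − (+2.796e-01/-5.493e-01) = 26.556032
iter 2: u=0.894655  f(a)=+8.406e-03  f'(a)=-5.167e-01  a ← 26.556032 − (+8.406e-03/-5.167e-01) = 26.572301
iter 3: u=0.894108  f(a)=+8.120e-06  f'(a)=-5.157e-01  a ← 26.572301 − (+8.120e-06/-5.157e-01) = 26.572317
iter 4: u=0.894107  f(a)=+7.574e-12  f'(a)=-5.157e-01  a ← 26.572317 − (+7.574e-12/-5.157e-01) = 26.572317
converged: |Δa| < 1e-12 after 4 iterations
sag = a·(cosh(S/(2a)) − 1) = 26.572317·(cosh(0.894107) − 1) = 11.348032
T_max/T_min = cosh(S/(2a)) = 1.427062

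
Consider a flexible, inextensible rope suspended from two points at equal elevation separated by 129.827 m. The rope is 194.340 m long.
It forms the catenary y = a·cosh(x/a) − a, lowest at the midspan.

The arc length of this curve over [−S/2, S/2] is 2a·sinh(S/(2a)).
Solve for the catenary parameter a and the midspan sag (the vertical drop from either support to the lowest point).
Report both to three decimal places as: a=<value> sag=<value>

seed: a₀ = √(S³/(24(L−S))) = √(129.827³/(24·64.513)) = 37.593979
iter 1: u=1.726699  f(a)=+1.033e+01  f'(a)=-4.571e+00  a ← 37.593979 − (+1.033e+01/-4.571e+00) = 39.853882
iter 2: u=1.628787  f(a)=+1.005e+00  f'(a)=-3.721e+00  a ← 39.853882 − (+1.005e+00/-3.721e+00) = 40.123882
iter 3: u=1.617827  f(a)=+1.177e-02  f'(a)=-3.634e+00  a ← 40.123882 − (+1.177e-02/-3.634e+00) = 40.127120
iter 4: u=1.617696  f(a)=+1.656e-06  f'(a)=-3.633e+00  a ← 40.127120 − (+1.656e-06/-3.633e+00) = 40.127120
iter 5: u=1.617696  f(a)=-2.842e-14  f'(a)=-3.633e+00  a ← 40.127120 − (-2.842e-14/-3.633e+00) = 40.127120
converged: |Δa| < 1e-12 after 5 iterations
sag = a·(cosh(S/(2a)) − 1) = 40.127120·(cosh(1.617696) − 1) = 65.002298
T_max/T_min = cosh(S/(2a)) = 2.619909

a=40.127 sag=65.002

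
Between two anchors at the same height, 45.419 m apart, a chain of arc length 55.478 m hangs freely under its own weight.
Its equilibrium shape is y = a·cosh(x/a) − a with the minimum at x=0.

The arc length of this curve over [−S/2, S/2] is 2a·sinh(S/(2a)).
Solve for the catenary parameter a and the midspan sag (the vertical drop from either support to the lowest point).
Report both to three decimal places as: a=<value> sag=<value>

a=20.324 sag=14.064

seed: a₀ = √(S³/(24(L−S))) = √(45.419³/(24·10.059)) = 19.700322
iter 1: u=1.152748  f(a)=+6.899e-01  f'(a)=-1.164e+00  a ← 19.700322 − (+6.899e-01/-1.164e+00) = 20.293251
iter 2: u=1.119067  f(a)=+3.237e-02  f'(a)=-1.057e+00  a ← 20.293251 − (+3.237e-02/-1.057e+00) = 20.323886
iter 3: u=1.117380  f(a)=+7.904e-05  f'(a)=-1.051e+00  a ← 20.323886 − (+7.904e-05/-1.051e+00) = 20.323961
iter 4: u=1.117376  f(a)=+4.738e-10  f'(a)=-1.051e+00  a ← 20.323961 − (+4.738e-10/-1.051e+00) = 20.323961
iter 5: u=1.117376  f(a)=-7.105e-15  f'(a)=-1.051e+00  a ← 20.323961 − (-7.105e-15/-1.051e+00) = 20.323961
converged: |Δa| < 1e-12 after 5 iterations
sag = a·(cosh(S/(2a)) − 1) = 20.323961·(cosh(1.117376) − 1) = 14.063762
T_max/T_min = cosh(S/(2a)) = 1.691979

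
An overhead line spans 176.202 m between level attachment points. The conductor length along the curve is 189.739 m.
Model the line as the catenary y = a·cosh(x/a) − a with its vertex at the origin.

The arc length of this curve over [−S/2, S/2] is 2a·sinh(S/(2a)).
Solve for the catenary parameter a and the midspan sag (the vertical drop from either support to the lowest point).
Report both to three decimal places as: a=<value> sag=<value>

a=131.232 sag=30.700

seed: a₀ = √(S³/(24(L−S))) = √(176.202³/(24·13.537)) = 129.762563
iter 1: u=0.678940  f(a)=+3.154e-01  f'(a)=-2.184e-01  a ← 129.762563 − (+3.154e-01/-2.184e-01) = 131.206785
iter 2: u=0.671467  f(a)=+5.344e-03  f'(a)=-2.111e-01  a ← 131.206785 − (+5.344e-03/-2.111e-01) = 131.232101
iter 3: u=0.671337  f(a)=+1.592e-06  f'(a)=-2.110e-01  a ← 131.232101 − (+1.592e-06/-2.110e-01) = 131.232109
iter 4: u=0.671337  f(a)=+1.421e-13  f'(a)=-2.110e-01  a ← 131.232109 − (+1.421e-13/-2.110e-01) = 131.232109
converged: |Δa| < 1e-12 after 4 iterations
sag = a·(cosh(S/(2a)) − 1) = 131.232109·(cosh(0.671337) − 1) = 30.700249
T_max/T_min = cosh(S/(2a)) = 1.233939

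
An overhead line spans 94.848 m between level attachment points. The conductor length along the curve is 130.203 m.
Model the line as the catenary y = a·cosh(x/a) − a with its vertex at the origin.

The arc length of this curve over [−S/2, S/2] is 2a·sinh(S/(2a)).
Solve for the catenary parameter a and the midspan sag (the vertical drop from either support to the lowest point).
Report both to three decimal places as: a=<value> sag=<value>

seed: a₀ = √(S³/(24(L−S))) = √(94.848³/(24·35.355)) = 31.711094
iter 1: u=1.495502  f(a)=+4.171e+00  f'(a)=-2.770e+00  a ← 31.711094 − (+4.171e+00/-2.770e+00) = 33.216780
iter 2: u=1.427712  f(a)=+3.155e-01  f'(a)=-2.365e+00  a ← 33.216780 − (+3.155e-01/-2.365e+00) = 33.350136
iter 3: u=1.422003  f(a)=+2.131e-03  f'(a)=-2.334e+00  a ← 33.350136 − (+2.131e-03/-2.334e+00) = 33.351049
iter 4: u=1.421964  f(a)=+9.869e-08  f'(a)=-2.333e+00  a ← 33.351049 − (+9.869e-08/-2.333e+00) = 33.351049
iter 5: u=1.421964  f(a)=-2.842e-14  f'(a)=-2.333e+00  a ← 33.351049 − (-2.842e-14/-2.333e+00) = 33.351049
converged: |Δa| < 1e-12 after 5 iterations
sag = a·(cosh(S/(2a)) − 1) = 33.351049·(cosh(1.421964) − 1) = 39.796048
T_max/T_min = cosh(S/(2a)) = 2.193247

a=33.351 sag=39.796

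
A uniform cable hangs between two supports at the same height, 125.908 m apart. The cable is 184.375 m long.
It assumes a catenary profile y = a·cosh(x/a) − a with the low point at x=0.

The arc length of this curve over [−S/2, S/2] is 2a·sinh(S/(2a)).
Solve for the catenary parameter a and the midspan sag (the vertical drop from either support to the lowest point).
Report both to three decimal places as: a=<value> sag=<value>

seed: a₀ = √(S³/(24(L−S))) = √(125.908³/(24·58.467)) = 37.715421
iter 1: u=1.669185  f(a)=+8.707e+00  f'(a)=-4.055e+00  a ← 37.715421 − (+8.707e+00/-4.055e+00) = 39.862688
iter 2: u=1.579271  f(a)=+7.989e-01  f'(a)=-3.342e+00  a ← 39.862688 − (+7.989e-01/-3.342e+00) = 40.101744
iter 3: u=1.569857  f(a)=+8.227e-03  f'(a)=-3.273e+00  a ← 40.101744 − (+8.227e-03/-3.273e+00) = 40.104258
iter 4: u=1.569759  f(a)=+8.924e-07  f'(a)=-3.273e+00  a ← 40.104258 − (+8.924e-07/-3.273e+00) = 40.104258
iter 5: u=1.569759  f(a)=+0.000e+00  f'(a)=-3.273e+00  a ← 40.104258 − (+0.000e+00/-3.273e+00) = 40.104258
converged: |Δa| < 1e-12 after 5 iterations
sag = a·(cosh(S/(2a)) − 1) = 40.104258·(cosh(1.569759) − 1) = 60.428755
T_max/T_min = cosh(S/(2a)) = 2.506792

a=40.104 sag=60.429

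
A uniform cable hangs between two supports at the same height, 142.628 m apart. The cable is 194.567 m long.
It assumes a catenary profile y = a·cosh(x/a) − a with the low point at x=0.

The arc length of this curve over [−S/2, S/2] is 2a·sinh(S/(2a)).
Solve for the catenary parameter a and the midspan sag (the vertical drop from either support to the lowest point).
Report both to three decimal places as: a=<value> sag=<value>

seed: a₀ = √(S³/(24(L−S))) = √(142.628³/(24·51.939)) = 48.245274
iter 1: u=1.478155  f(a)=+5.979e+00  f'(a)=-2.662e+00  a ← 48.245274 − (+5.979e+00/-2.662e+00) = 50.491313
iter 2: u=1.412401  f(a)=+4.428e-01  f'(a)=-2.281e+00  a ← 50.491313 − (+4.428e-01/-2.281e+00) = 50.685475
iter 3: u=1.406991  f(a)=+2.859e-03  f'(a)=-2.251e+00  a ← 50.685475 − (+2.859e-03/-2.251e+00) = 50.686745
iter 4: u=1.406956  f(a)=+1.209e-07  f'(a)=-2.251e+00  a ← 50.686745 − (+1.209e-07/-2.251e+00) = 50.686745
iter 5: u=1.406956  f(a)=+2.842e-14  f'(a)=-2.251e+00  a ← 50.686745 − (+2.842e-14/-2.251e+00) = 50.686745
converged: |Δa| < 1e-12 after 5 iterations
sag = a·(cosh(S/(2a)) − 1) = 50.686745·(cosh(1.406956) − 1) = 59.009315
T_max/T_min = cosh(S/(2a)) = 2.164196

a=50.687 sag=59.009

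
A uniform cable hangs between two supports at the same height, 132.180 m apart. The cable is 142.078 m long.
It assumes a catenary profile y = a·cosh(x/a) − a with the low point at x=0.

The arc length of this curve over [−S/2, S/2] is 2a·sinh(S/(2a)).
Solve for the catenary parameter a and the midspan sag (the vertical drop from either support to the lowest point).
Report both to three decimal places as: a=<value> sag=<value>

a=99.687 sag=22.722

seed: a₀ = √(S³/(24(L−S))) = √(132.180³/(24·9.898)) = 98.598266
iter 1: u=0.670296  f(a)=+2.248e-01  f'(a)=-2.099e-01  a ← 98.598266 − (+2.248e-01/-2.099e-01) = 99.668806
iter 2: u=0.663096  f(a)=+3.713e-03  f'(a)=-2.031e-01  a ← 99.668806 − (+3.713e-03/-2.031e-01) = 99.687091
iter 3: u=0.662975  f(a)=+1.051e-06  f'(a)=-2.029e-01  a ← 99.687091 − (+1.051e-06/-2.029e-01) = 99.687096
iter 4: u=0.662974  f(a)=+5.684e-14  f'(a)=-2.029e-01  a ← 99.687096 − (+5.684e-14/-2.029e-01) = 99.687096
converged: |Δa| < 1e-12 after 4 iterations
sag = a·(cosh(S/(2a)) − 1) = 99.687096·(cosh(0.662974) − 1) = 22.722285
T_max/T_min = cosh(S/(2a)) = 1.227936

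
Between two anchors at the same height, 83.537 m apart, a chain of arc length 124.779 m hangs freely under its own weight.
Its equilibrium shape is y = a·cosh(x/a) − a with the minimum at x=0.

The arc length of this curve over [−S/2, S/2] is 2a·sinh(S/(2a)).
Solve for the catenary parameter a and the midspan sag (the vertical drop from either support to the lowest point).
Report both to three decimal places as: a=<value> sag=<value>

seed: a₀ = √(S³/(24(L−S))) = √(83.537³/(24·41.242)) = 24.268494
iter 1: u=1.721100  f(a)=+6.557e+00  f'(a)=-4.518e+00  a ← 24.268494 − (+6.557e+00/-4.518e+00) = 25.719826
iter 2: u=1.623981  f(a)=+6.343e-01  f'(a)=-3.683e+00  a ← 25.719826 − (+6.343e-01/-3.683e+00) = 25.892053
iter 3: u=1.613178  f(a)=+7.338e-03  f'(a)=-3.598e+00  a ← 25.892053 − (+7.338e-03/-3.598e+00) = 25.894092
iter 4: u=1.613051  f(a)=+1.007e-06  f'(a)=-3.597e+00  a ← 25.894092 − (+1.007e-06/-3.597e+00) = 25.894092
iter 5: u=1.613051  f(a)=+1.421e-14  f'(a)=-3.597e+00  a ← 25.894092 − (+1.421e-14/-3.597e+00) = 25.894092
converged: |Δa| < 1e-12 after 5 iterations
sag = a·(cosh(S/(2a)) − 1) = 25.894092·(cosh(1.613051) − 1) = 41.655547
T_max/T_min = cosh(S/(2a)) = 2.608689

a=25.894 sag=41.656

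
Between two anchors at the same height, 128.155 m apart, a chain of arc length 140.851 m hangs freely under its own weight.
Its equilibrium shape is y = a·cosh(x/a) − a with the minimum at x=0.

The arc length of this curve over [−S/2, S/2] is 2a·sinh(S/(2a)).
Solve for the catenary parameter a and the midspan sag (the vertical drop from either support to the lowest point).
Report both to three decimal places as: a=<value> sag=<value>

a=84.320 sag=25.542

seed: a₀ = √(S³/(24(L−S))) = √(128.155³/(24·12.696)) = 83.112100
iter 1: u=0.770977  f(a)=+3.827e-01  f'(a)=-3.241e-01  a ← 83.112100 − (+3.827e-01/-3.241e-01) = 84.293076
iter 2: u=0.760175  f(a)=+8.310e-03  f'(a)=-3.101e-01  a ← 84.293076 − (+8.310e-03/-3.101e-01) = 84.319871
iter 3: u=0.759934  f(a)=+4.111e-06  f'(a)=-3.098e-01  a ← 84.319871 − (+4.111e-06/-3.098e-01) = 84.319885
iter 4: u=0.759933  f(a)=+9.663e-13  f'(a)=-3.098e-01  a ← 84.319885 − (+9.663e-13/-3.098e-01) = 84.319885
converged: |Δa| < 1e-12 after 4 iterations
sag = a·(cosh(S/(2a)) − 1) = 84.319885·(cosh(0.759933) − 1) = 25.541819
T_max/T_min = cosh(S/(2a)) = 1.302916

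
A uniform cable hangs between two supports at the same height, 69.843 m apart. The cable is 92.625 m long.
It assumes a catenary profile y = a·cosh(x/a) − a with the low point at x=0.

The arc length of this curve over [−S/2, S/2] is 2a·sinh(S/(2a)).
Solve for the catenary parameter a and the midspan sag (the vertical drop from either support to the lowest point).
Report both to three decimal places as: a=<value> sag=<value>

seed: a₀ = √(S³/(24(L−S))) = √(69.843³/(24·22.782)) = 24.962196
iter 1: u=1.398975  f(a)=+2.336e+00  f'(a)=-2.208e+00  a ← 24.962196 − (+2.336e+00/-2.208e+00) = 26.020007
iter 2: u=1.342102  f(a)=+1.567e-01  f'(a)=-1.921e+00  a ← 26.020007 − (+1.567e-01/-1.921e+00) = 26.101571
iter 3: u=1.337908  f(a)=+8.172e-04  f'(a)=-1.901e+00  a ← 26.101571 − (+8.172e-04/-1.901e+00) = 26.102001
iter 4: u=1.337886  f(a)=+2.248e-08  f'(a)=-1.901e+00  a ← 26.102001 − (+2.248e-08/-1.901e+00) = 26.102001
iter 5: u=1.337886  f(a)=+0.000e+00  f'(a)=-1.901e+00  a ← 26.102001 − (+0.000e+00/-1.901e+00) = 26.102001
converged: |Δa| < 1e-12 after 5 iterations
sag = a·(cosh(S/(2a)) − 1) = 26.102001·(cosh(1.337886) − 1) = 27.059659
T_max/T_min = cosh(S/(2a)) = 2.036689

a=26.102 sag=27.060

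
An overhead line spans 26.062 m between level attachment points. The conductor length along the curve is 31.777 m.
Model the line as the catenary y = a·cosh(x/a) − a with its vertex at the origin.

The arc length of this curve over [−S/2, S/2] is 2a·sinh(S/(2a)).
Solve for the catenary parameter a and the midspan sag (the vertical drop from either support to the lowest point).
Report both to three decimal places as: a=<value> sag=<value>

a=11.717 sag=8.025

seed: a₀ = √(S³/(24(L−S))) = √(26.062³/(24·5.715)) = 11.360511
iter 1: u=1.147043  f(a)=+3.880e-01  f'(a)=-1.145e+00  a ← 11.360511 − (+3.880e-01/-1.145e+00) = 11.699380
iter 2: u=1.113820  f(a)=+1.804e-02  f'(a)=-1.041e+00  a ← 11.699380 − (+1.804e-02/-1.041e+00) = 11.716710
iter 3: u=1.112172  f(a)=+4.318e-05  f'(a)=-1.036e+00  a ← 11.716710 − (+4.318e-05/-1.036e+00) = 11.716752
iter 4: u=1.112168  f(a)=+2.489e-10  f'(a)=-1.036e+00  a ← 11.716752 − (+2.489e-10/-1.036e+00) = 11.716752
iter 5: u=1.112168  f(a)=-3.553e-15  f'(a)=-1.036e+00  a ← 11.716752 − (-3.553e-15/-1.036e+00) = 11.716752
converged: |Δa| < 1e-12 after 5 iterations
sag = a·(cosh(S/(2a)) − 1) = 11.716752·(cosh(1.112168) − 1) = 8.024745
T_max/T_min = cosh(S/(2a)) = 1.684895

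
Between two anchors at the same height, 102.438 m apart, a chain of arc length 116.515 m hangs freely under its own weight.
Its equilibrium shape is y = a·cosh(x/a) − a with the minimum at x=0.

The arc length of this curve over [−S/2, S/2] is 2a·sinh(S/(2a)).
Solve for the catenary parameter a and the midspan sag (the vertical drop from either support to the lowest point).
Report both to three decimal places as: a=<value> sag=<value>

seed: a₀ = √(S³/(24(L−S))) = √(102.438³/(24·14.077)) = 56.406735
iter 1: u=0.908030  f(a)=+5.919e-01  f'(a)=-5.415e-01  a ← 56.406735 − (+5.919e-01/-5.415e-01) = 57.499720
iter 2: u=0.890770  f(a)=+1.764e-02  f'(a)=-5.097e-01  a ← 57.499720 − (+1.764e-02/-5.097e-01) = 57.534332
iter 3: u=0.890234  f(a)=+1.674e-05  f'(a)=-5.087e-01  a ← 57.534332 − (+1.674e-05/-5.087e-01) = 57.534365
iter 4: u=0.890233  f(a)=+1.513e-11  f'(a)=-5.087e-01  a ← 57.534365 − (+1.513e-11/-5.087e-01) = 57.534365
converged: |Δa| < 1e-12 after 4 iterations
sag = a·(cosh(S/(2a)) − 1) = 57.534365·(cosh(0.890233) − 1) = 24.344445
T_max/T_min = cosh(S/(2a)) = 1.423129

a=57.534 sag=24.344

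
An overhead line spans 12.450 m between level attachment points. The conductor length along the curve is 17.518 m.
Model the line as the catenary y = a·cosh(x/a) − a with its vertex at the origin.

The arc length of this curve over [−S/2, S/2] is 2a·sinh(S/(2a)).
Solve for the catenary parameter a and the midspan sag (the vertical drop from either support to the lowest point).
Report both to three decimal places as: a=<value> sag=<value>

seed: a₀ = √(S³/(24(L−S))) = √(12.450³/(24·5.068)) = 3.983182
iter 1: u=1.562821  f(a)=+6.561e-01  f'(a)=-3.223e+00  a ← 3.983182 − (+6.561e-01/-3.223e+00) = 4.186767
iter 2: u=1.486828  f(a)=+5.366e-02  f'(a)=-2.716e+00  a ← 4.186767 − (+5.366e-02/-2.716e+00) = 4.206528
iter 3: u=1.479843  f(a)=+4.295e-04  f'(a)=-2.672e+00  a ← 4.206528 − (+4.295e-04/-2.672e+00) = 4.206688
iter 4: u=1.479786  f(a)=+2.801e-08  f'(a)=-2.672e+00  a ← 4.206688 − (+2.801e-08/-2.672e+00) = 4.206688
iter 5: u=1.479786  f(a)=+3.553e-15  f'(a)=-2.672e+00  a ← 4.206688 − (+3.553e-15/-2.672e+00) = 4.206688
converged: |Δa| < 1e-12 after 5 iterations
sag = a·(cosh(S/(2a)) − 1) = 4.206688·(cosh(1.479786) − 1) = 5.510117
T_max/T_min = cosh(S/(2a)) = 2.309847

a=4.207 sag=5.510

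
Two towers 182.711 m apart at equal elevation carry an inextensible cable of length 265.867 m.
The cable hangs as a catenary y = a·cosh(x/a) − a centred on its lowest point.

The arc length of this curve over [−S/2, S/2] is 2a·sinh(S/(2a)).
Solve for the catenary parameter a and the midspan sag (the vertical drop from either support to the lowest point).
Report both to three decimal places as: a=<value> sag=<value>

a=58.721 sag=86.604

seed: a₀ = √(S³/(24(L−S))) = √(182.711³/(24·83.156)) = 55.283385
iter 1: u=1.652495  f(a)=+1.212e+01  f'(a)=-3.914e+00  a ← 55.283385 − (+1.212e+01/-3.914e+00) = 58.380036
iter 2: u=1.564841  f(a)=+1.093e+00  f'(a)=-3.237e+00  a ← 58.380036 − (+1.093e+00/-3.237e+00) = 58.717644
iter 3: u=1.555844  f(a)=+1.083e-02  f'(a)=-3.174e+00  a ← 58.717644 − (+1.083e-02/-3.174e+00) = 58.721057
iter 4: u=1.555754  f(a)=+1.087e-06  f'(a)=-3.173e+00  a ← 58.721057 − (+1.087e-06/-3.173e+00) = 58.721058
iter 5: u=1.555754  f(a)=+5.684e-14  f'(a)=-3.173e+00  a ← 58.721058 − (+5.684e-14/-3.173e+00) = 58.721058
converged: |Δa| < 1e-12 after 5 iterations
sag = a·(cosh(S/(2a)) − 1) = 58.721058·(cosh(1.555754) − 1) = 86.604364
T_max/T_min = cosh(S/(2a)) = 2.474843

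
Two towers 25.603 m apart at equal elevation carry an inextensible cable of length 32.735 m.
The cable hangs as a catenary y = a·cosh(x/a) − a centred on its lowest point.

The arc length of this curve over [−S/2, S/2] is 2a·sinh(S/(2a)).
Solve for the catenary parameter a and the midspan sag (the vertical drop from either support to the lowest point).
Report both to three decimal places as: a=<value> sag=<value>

seed: a₀ = √(S³/(24(L−S))) = √(25.603³/(24·7.132)) = 9.902047
iter 1: u=1.292813  f(a)=+6.203e-01  f'(a)=-1.696e+00  a ← 9.902047 − (+6.203e-01/-1.696e+00) = 10.267761
iter 2: u=1.246766  f(a)=+3.602e-02  f'(a)=-1.504e+00  a ← 10.267761 − (+3.602e-02/-1.504e+00) = 10.291706
iter 3: u=1.243866  f(a)=+1.380e-04  f'(a)=-1.493e+00  a ← 10.291706 − (+1.380e-04/-1.493e+00) = 10.291798
iter 4: u=1.243855  f(a)=+2.044e-09  f'(a)=-1.493e+00  a ← 10.291798 − (+2.044e-09/-1.493e+00) = 10.291798
iter 5: u=1.243855  f(a)=+0.000e+00  f'(a)=-1.493e+00  a ← 10.291798 − (+0.000e+00/-1.493e+00) = 10.291798
converged: |Δa| < 1e-12 after 5 iterations
sag = a·(cosh(S/(2a)) − 1) = 10.291798·(cosh(1.243855) − 1) = 9.042528
T_max/T_min = cosh(S/(2a)) = 1.878615

a=10.292 sag=9.043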